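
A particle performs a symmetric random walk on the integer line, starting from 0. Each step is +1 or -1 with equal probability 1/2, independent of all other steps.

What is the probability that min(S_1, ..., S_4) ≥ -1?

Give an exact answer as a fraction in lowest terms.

Answer: 5/8

Derivation:
Let f(t,s) = #length-t paths at position s with S_1..S_t all ≥ -1.
f(t,s) = f(t-1,s-1) + f(t-1,s+1) for s ≥ -1; f(t,s) = 0 for s < -1.
t=0: f(0,0)=1
t=1: f(1,-1)=1 f(1,1)=1
t=2: f(2,0)=2 f(2,2)=1
t=3: f(3,-1)=2 f(3,1)=3 f(3,3)=1
t=4: f(4,0)=5 f(4,2)=4 f(4,4)=1
Σ_s f(4,s) = 10
P = 10/16 = 5/8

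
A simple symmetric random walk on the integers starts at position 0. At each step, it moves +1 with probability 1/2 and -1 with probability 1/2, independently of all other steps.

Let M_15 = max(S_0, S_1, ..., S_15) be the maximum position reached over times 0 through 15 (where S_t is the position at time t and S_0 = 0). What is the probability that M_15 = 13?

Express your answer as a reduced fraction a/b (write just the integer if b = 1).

Let M_15 = max(S_0,...,S_15). Use the reflection principle: for j ≥ 1, #{paths with M_15 ≥ j} = #{S_15 ≥ j} + #{S_15 ≥ j+1}.
By reflection, #{M_15 ≥ 13} = #{S_15 ≥ 13} + #{S_15 ≥ 14} = 16 + 1 = 17.
#{M_15 ≥ 14} = #{S_15 ≥ 14} + #{S_15 ≥ 15} = 1 + 1 = 2.
#{M_15 = 13} = 17 - 2 = 15.
P(M_15 = 13) = 15/32768 = 15/32768

Answer: 15/32768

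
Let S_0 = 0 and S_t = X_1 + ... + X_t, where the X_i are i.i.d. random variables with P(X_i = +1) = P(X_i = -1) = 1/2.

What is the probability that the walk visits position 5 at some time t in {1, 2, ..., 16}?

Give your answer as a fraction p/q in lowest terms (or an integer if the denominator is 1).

Answer: 6885/32768

Derivation:
Count via complement. Let g(t,s) = #length-t paths at position s with S_1..S_t all ≠ 5.
g(t,s) = g(t-1,s-1) + g(t-1,s+1) for s ≠ 5; g(t,5) = 0.
t=0: g(0,0)=1
t=1: g(1,-1)=1 g(1,1)=1
t=2: g(2,-2)=1 g(2,0)=2 g(2,2)=1
t=3: g(3,-3)=1 g(3,-1)=3 g(3,1)=3 g(3,3)=1
t=4: g(4,-4)=1 g(4,-2)=4 g(4,0)=6 g(4,2)=4 g(4,4)=1
t=5: g(5,-5)=1 g(5,-3)=5 g(5,-1)=10 g(5,1)=10 g(5,3)=5
t=6: g(6,-6)=1 g(6,-4)=6 g(6,-2)=15 g(6,0)=20 g(6,2)=15 g(6,4)=5
t=7: g(7,-7)=1 g(7,-5)=7 g(7,-3)=21 g(7,-1)=35 g(7,1)=35 g(7,3)=20
t=8: g(8,-8)=1 g(8,-6)=8 g(8,-4)=28 g(8,-2)=56 g(8,0)=70 g(8,2)=55 g(8,4)=20
t=9: g(9,-9)=1 g(9,-7)=9 g(9,-5)=36 g(9,-3)=84 g(9,-1)=126 g(9,1)=125 g(9,3)=75
t=10: g(10,-10)=1 g(10,-8)=10 g(10,-6)=45 g(10,-4)=120 g(10,-2)=210 g(10,0)=251 g(10,2)=200 g(10,4)=75
t=11: g(11,-11)=1 g(11,-9)=11 g(11,-7)=55 g(11,-5)=165 g(11,-3)=330 g(11,-1)=461 g(11,1)=451 g(11,3)=275
t=12: g(12,-12)=1 g(12,-10)=12 g(12,-8)=66 g(12,-6)=220 g(12,-4)=495 g(12,-2)=791 g(12,0)=912 g(12,2)=726 g(12,4)=275
t=13: g(13,-13)=1 g(13,-11)=13 g(13,-9)=78 g(13,-7)=286 g(13,-5)=715 g(13,-3)=1286 g(13,-1)=1703 g(13,1)=1638 g(13,3)=1001
t=14: g(14,-14)=1 g(14,-12)=14 g(14,-10)=91 g(14,-8)=364 g(14,-6)=1001 g(14,-4)=2001 g(14,-2)=2989 g(14,0)=3341 g(14,2)=2639 g(14,4)=1001
t=15: g(15,-15)=1 g(15,-13)=15 g(15,-11)=105 g(15,-9)=455 g(15,-7)=1365 g(15,-5)=3002 g(15,-3)=4990 g(15,-1)=6330 g(15,1)=5980 g(15,3)=3640
t=16: g(16,-16)=1 g(16,-14)=16 g(16,-12)=120 g(16,-10)=560 g(16,-8)=1820 g(16,-6)=4367 g(16,-4)=7992 g(16,-2)=11320 g(16,0)=12310 g(16,2)=9620 g(16,4)=3640
Paths never hitting 5: Σ_s g(16,s) = 51766
Paths hitting 5: 2^16 - 51766 = 13770
P = 13770/65536 = 6885/32768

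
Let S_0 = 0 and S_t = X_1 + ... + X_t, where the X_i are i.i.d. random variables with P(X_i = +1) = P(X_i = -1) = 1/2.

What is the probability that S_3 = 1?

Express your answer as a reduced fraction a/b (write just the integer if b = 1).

Answer: 3/8

Derivation:
To reach position 1 after 3 steps: need 2 steps of +1 and 1 of -1.
Favorable paths: C(3,2) = 3
Total paths: 2^3 = 8
P = 3/8 = 3/8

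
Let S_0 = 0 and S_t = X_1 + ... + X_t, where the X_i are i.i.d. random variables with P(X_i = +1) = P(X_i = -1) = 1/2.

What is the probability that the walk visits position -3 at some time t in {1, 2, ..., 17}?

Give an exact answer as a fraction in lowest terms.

Count via complement. Let g(t,s) = #length-t paths at position s with S_1..S_t all ≠ -3.
g(t,s) = g(t-1,s-1) + g(t-1,s+1) for s ≠ -3; g(t,-3) = 0.
t=0: g(0,0)=1
t=1: g(1,-1)=1 g(1,1)=1
t=2: g(2,-2)=1 g(2,0)=2 g(2,2)=1
t=3: g(3,-1)=3 g(3,1)=3 g(3,3)=1
t=4: g(4,-2)=3 g(4,0)=6 g(4,2)=4 g(4,4)=1
t=5: g(5,-1)=9 g(5,1)=10 g(5,3)=5 g(5,5)=1
t=6: g(6,-2)=9 g(6,0)=19 g(6,2)=15 g(6,4)=6 g(6,6)=1
t=7: g(7,-1)=28 g(7,1)=34 g(7,3)=21 g(7,5)=7 g(7,7)=1
t=8: g(8,-2)=28 g(8,0)=62 g(8,2)=55 g(8,4)=28 g(8,6)=8 g(8,8)=1
t=9: g(9,-1)=90 g(9,1)=117 g(9,3)=83 g(9,5)=36 g(9,7)=9 g(9,9)=1
t=10: g(10,-2)=90 g(10,0)=207 g(10,2)=200 g(10,4)=119 g(10,6)=45 g(10,8)=10 g(10,10)=1
t=11: g(11,-1)=297 g(11,1)=407 g(11,3)=319 g(11,5)=164 g(11,7)=55 g(11,9)=11 g(11,11)=1
t=12: g(12,-2)=297 g(12,0)=704 g(12,2)=726 g(12,4)=483 g(12,6)=219 g(12,8)=66 g(12,10)=12 g(12,12)=1
t=13: g(13,-1)=1001 g(13,1)=1430 g(13,3)=1209 g(13,5)=702 g(13,7)=285 g(13,9)=78 g(13,11)=13 g(13,13)=1
t=14: g(14,-2)=1001 g(14,0)=2431 g(14,2)=2639 g(14,4)=1911 g(14,6)=987 g(14,8)=363 g(14,10)=91 g(14,12)=14 g(14,14)=1
t=15: g(15,-1)=3432 g(15,1)=5070 g(15,3)=4550 g(15,5)=2898 g(15,7)=1350 g(15,9)=454 g(15,11)=105 g(15,13)=15 g(15,15)=1
t=16: g(16,-2)=3432 g(16,0)=8502 g(16,2)=9620 g(16,4)=7448 g(16,6)=4248 g(16,8)=1804 g(16,10)=559 g(16,12)=120 g(16,14)=16 g(16,16)=1
t=17: g(17,-1)=11934 g(17,1)=18122 g(17,3)=17068 g(17,5)=11696 g(17,7)=6052 g(17,9)=2363 g(17,11)=679 g(17,13)=136 g(17,15)=17 g(17,17)=1
Paths never hitting -3: Σ_s g(17,s) = 68068
Paths hitting -3: 2^17 - 68068 = 63004
P = 63004/131072 = 15751/32768

Answer: 15751/32768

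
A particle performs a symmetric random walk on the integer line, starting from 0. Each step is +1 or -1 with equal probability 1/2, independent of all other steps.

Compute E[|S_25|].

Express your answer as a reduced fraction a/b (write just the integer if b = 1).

S_25 takes values m ≡ 1 (mod 2) with |m| ≤ 25; P(S_25=m) = C(25,(25+m)/2)/2^25.
Total paths: 2^25 = 33554432
Distribution: P(S=-25)=1/33554432, P(S=-23)=25/33554432, P(S=-21)=300/33554432, P(S=-19)=2300/33554432, P(S=-17)=12650/33554432, P(S=-15)=53130/33554432, P(S=-13)=177100/33554432, P(S=-11)=480700/33554432, P(S=-9)=1081575/33554432, P(S=-7)=2042975/33554432, P(S=-5)=3268760/33554432, P(S=-3)=4457400/33554432, P(S=-1)=5200300/33554432, P(S=1)=5200300/33554432, P(S=3)=4457400/33554432, P(S=5)=3268760/33554432, P(S=7)=2042975/33554432, P(S=9)=1081575/33554432, P(S=11)=480700/33554432, P(S=13)=177100/33554432, P(S=15)=53130/33554432, P(S=17)=12650/33554432, P(S=19)=2300/33554432, P(S=21)=300/33554432, P(S=23)=25/33554432, P(S=25)=1/33554432
E[|S_25|] = Σ_m |m|·P(S_25=m) = 135207800/33554432 = 16900975/4194304

Answer: 16900975/4194304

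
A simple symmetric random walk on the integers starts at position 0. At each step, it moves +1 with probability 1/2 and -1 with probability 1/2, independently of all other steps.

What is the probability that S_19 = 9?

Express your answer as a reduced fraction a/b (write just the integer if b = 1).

Answer: 2907/131072

Derivation:
To reach position 9 after 19 steps: need 14 steps of +1 and 5 of -1.
Favorable paths: C(19,14) = 11628
Total paths: 2^19 = 524288
P = 11628/524288 = 2907/131072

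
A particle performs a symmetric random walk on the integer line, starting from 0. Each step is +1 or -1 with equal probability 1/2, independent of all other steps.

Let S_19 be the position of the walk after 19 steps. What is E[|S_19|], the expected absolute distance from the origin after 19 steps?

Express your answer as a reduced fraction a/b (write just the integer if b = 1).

S_19 takes values m ≡ 1 (mod 2) with |m| ≤ 19; P(S_19=m) = C(19,(19+m)/2)/2^19.
Total paths: 2^19 = 524288
Distribution: P(S=-19)=1/524288, P(S=-17)=19/524288, P(S=-15)=171/524288, P(S=-13)=969/524288, P(S=-11)=3876/524288, P(S=-9)=11628/524288, P(S=-7)=27132/524288, P(S=-5)=50388/524288, P(S=-3)=75582/524288, P(S=-1)=92378/524288, P(S=1)=92378/524288, P(S=3)=75582/524288, P(S=5)=50388/524288, P(S=7)=27132/524288, P(S=9)=11628/524288, P(S=11)=3876/524288, P(S=13)=969/524288, P(S=15)=171/524288, P(S=17)=19/524288, P(S=19)=1/524288
E[|S_19|] = Σ_m |m|·P(S_19=m) = 1847560/524288 = 230945/65536

Answer: 230945/65536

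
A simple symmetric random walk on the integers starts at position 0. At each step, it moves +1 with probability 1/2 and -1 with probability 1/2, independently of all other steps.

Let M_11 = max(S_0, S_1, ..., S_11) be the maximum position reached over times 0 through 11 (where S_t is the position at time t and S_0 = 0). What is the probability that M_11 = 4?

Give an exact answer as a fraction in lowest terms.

Answer: 165/2048

Derivation:
Let M_11 = max(S_0,...,S_11). Use the reflection principle: for j ≥ 1, #{paths with M_11 ≥ j} = #{S_11 ≥ j} + #{S_11 ≥ j+1}.
By reflection, #{M_11 ≥ 4} = #{S_11 ≥ 4} + #{S_11 ≥ 5} = 232 + 232 = 464.
#{M_11 ≥ 5} = #{S_11 ≥ 5} + #{S_11 ≥ 6} = 232 + 67 = 299.
#{M_11 = 4} = 464 - 299 = 165.
P(M_11 = 4) = 165/2048 = 165/2048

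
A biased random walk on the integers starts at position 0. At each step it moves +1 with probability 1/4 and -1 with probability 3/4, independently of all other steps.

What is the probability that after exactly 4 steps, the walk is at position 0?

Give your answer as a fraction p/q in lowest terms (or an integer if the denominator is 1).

Answer: 27/128

Derivation:
To be at 0 after 4 steps: need exactly 2 steps of +1 and 2 of -1.
Number of such sequences: C(4,2) = 6
Each has probability (1/4)^2 · (3/4)^2 = 9/256
P = 6 · 9/256 = 27/128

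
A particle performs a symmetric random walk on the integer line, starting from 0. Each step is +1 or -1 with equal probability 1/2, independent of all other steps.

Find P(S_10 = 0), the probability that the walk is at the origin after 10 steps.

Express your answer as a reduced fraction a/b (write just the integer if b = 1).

Answer: 63/256

Derivation:
To return to 0 after 10 steps: need exactly 5 steps of +1 and 5 of -1.
Favorable paths: C(10,5) = 252
Total paths: 2^10 = 1024
P = 252/1024 = 63/256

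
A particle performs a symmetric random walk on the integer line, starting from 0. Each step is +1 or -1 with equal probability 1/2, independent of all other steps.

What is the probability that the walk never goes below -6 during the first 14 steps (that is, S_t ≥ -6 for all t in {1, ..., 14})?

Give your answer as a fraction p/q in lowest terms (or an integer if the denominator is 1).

Let f(t,s) = #length-t paths at position s with S_1..S_t all ≥ -6.
f(t,s) = f(t-1,s-1) + f(t-1,s+1) for s ≥ -6; f(t,s) = 0 for s < -6.
t=0: f(0,0)=1
t=1: f(1,-1)=1 f(1,1)=1
t=2: f(2,-2)=1 f(2,0)=2 f(2,2)=1
t=3: f(3,-3)=1 f(3,-1)=3 f(3,1)=3 f(3,3)=1
t=4: f(4,-4)=1 f(4,-2)=4 f(4,0)=6 f(4,2)=4 f(4,4)=1
t=5: f(5,-5)=1 f(5,-3)=5 f(5,-1)=10 f(5,1)=10 f(5,3)=5 f(5,5)=1
t=6: f(6,-6)=1 f(6,-4)=6 f(6,-2)=15 f(6,0)=20 f(6,2)=15 f(6,4)=6 f(6,6)=1
t=7: f(7,-5)=7 f(7,-3)=21 f(7,-1)=35 f(7,1)=35 f(7,3)=21 f(7,5)=7 f(7,7)=1
t=8: f(8,-6)=7 f(8,-4)=28 f(8,-2)=56 f(8,0)=70 f(8,2)=56 f(8,4)=28 f(8,6)=8 f(8,8)=1
t=9: f(9,-5)=35 f(9,-3)=84 f(9,-1)=126 f(9,1)=126 f(9,3)=84 f(9,5)=36 f(9,7)=9 f(9,9)=1
t=10: f(10,-6)=35 f(10,-4)=119 f(10,-2)=210 f(10,0)=252 f(10,2)=210 f(10,4)=120 f(10,6)=45 f(10,8)=10 f(10,10)=1
t=11: f(11,-5)=154 f(11,-3)=329 f(11,-1)=462 f(11,1)=462 f(11,3)=330 f(11,5)=165 f(11,7)=55 f(11,9)=11 f(11,11)=1
t=12: f(12,-6)=154 f(12,-4)=483 f(12,-2)=791 f(12,0)=924 f(12,2)=792 f(12,4)=495 f(12,6)=220 f(12,8)=66 f(12,10)=12 f(12,12)=1
t=13: f(13,-5)=637 f(13,-3)=1274 f(13,-1)=1715 f(13,1)=1716 f(13,3)=1287 f(13,5)=715 f(13,7)=286 f(13,9)=78 f(13,11)=13 f(13,13)=1
t=14: f(14,-6)=637 f(14,-4)=1911 f(14,-2)=2989 f(14,0)=3431 f(14,2)=3003 f(14,4)=2002 f(14,6)=1001 f(14,8)=364 f(14,10)=91 f(14,12)=14 f(14,14)=1
Σ_s f(14,s) = 15444
P = 15444/16384 = 3861/4096

Answer: 3861/4096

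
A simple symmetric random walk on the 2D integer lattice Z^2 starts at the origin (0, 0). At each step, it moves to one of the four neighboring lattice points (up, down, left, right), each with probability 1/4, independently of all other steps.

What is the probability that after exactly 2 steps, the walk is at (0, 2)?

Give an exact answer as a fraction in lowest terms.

Let h be the number of horizontal steps (so 2-h are vertical). To end at (0,2) need (h+0)/2 right-steps and ((2-h)+2)/2 up-steps.
Sum over h with 0 ≤ h ≤ 0, h ≡ 0 (mod 2), 2-h ≡ 0 (mod 2):
h=0: C(2,0)·C(0,0)·C(2,2) = 1·1·1 = 1
Total favorable: 1
Total paths: 4^2 = 16
P = 1/16 = 1/16

Answer: 1/16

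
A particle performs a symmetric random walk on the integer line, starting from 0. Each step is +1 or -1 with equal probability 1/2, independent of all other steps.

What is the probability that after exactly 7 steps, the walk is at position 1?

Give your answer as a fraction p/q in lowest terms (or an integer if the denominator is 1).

Answer: 35/128

Derivation:
To reach position 1 after 7 steps: need 4 steps of +1 and 3 of -1.
Favorable paths: C(7,4) = 35
Total paths: 2^7 = 128
P = 35/128 = 35/128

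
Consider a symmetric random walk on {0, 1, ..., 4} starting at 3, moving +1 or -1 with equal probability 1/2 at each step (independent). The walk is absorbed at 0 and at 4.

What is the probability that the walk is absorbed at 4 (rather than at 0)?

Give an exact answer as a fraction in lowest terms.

Answer: 3/4

Derivation:
Symmetric walk (p = 1/2): the harmonic-function argument gives P(hit 4 before 0 | start at 3) = a/N.
P = 3/4 = 3/4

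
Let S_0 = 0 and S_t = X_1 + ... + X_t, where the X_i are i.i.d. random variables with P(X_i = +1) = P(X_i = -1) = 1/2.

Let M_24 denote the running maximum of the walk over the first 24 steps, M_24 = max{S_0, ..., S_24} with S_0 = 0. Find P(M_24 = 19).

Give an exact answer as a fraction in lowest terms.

Let M_24 = max(S_0,...,S_24). Use the reflection principle: for j ≥ 1, #{paths with M_24 ≥ j} = #{S_24 ≥ j} + #{S_24 ≥ j+1}.
By reflection, #{M_24 ≥ 19} = #{S_24 ≥ 19} + #{S_24 ≥ 20} = 301 + 301 = 602.
#{M_24 ≥ 20} = #{S_24 ≥ 20} + #{S_24 ≥ 21} = 301 + 25 = 326.
#{M_24 = 19} = 602 - 326 = 276.
P(M_24 = 19) = 276/16777216 = 69/4194304

Answer: 69/4194304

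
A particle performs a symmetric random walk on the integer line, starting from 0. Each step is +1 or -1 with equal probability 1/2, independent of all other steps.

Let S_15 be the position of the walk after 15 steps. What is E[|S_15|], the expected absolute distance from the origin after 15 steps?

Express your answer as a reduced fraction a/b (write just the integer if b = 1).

Answer: 6435/2048

Derivation:
S_15 takes values m ≡ 1 (mod 2) with |m| ≤ 15; P(S_15=m) = C(15,(15+m)/2)/2^15.
Total paths: 2^15 = 32768
Distribution: P(S=-15)=1/32768, P(S=-13)=15/32768, P(S=-11)=105/32768, P(S=-9)=455/32768, P(S=-7)=1365/32768, P(S=-5)=3003/32768, P(S=-3)=5005/32768, P(S=-1)=6435/32768, P(S=1)=6435/32768, P(S=3)=5005/32768, P(S=5)=3003/32768, P(S=7)=1365/32768, P(S=9)=455/32768, P(S=11)=105/32768, P(S=13)=15/32768, P(S=15)=1/32768
E[|S_15|] = Σ_m |m|·P(S_15=m) = 102960/32768 = 6435/2048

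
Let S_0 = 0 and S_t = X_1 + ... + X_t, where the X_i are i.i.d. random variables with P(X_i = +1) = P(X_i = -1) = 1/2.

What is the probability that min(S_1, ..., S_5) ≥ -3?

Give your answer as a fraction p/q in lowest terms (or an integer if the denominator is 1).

Answer: 15/16

Derivation:
Let f(t,s) = #length-t paths at position s with S_1..S_t all ≥ -3.
f(t,s) = f(t-1,s-1) + f(t-1,s+1) for s ≥ -3; f(t,s) = 0 for s < -3.
t=0: f(0,0)=1
t=1: f(1,-1)=1 f(1,1)=1
t=2: f(2,-2)=1 f(2,0)=2 f(2,2)=1
t=3: f(3,-3)=1 f(3,-1)=3 f(3,1)=3 f(3,3)=1
t=4: f(4,-2)=4 f(4,0)=6 f(4,2)=4 f(4,4)=1
t=5: f(5,-3)=4 f(5,-1)=10 f(5,1)=10 f(5,3)=5 f(5,5)=1
Σ_s f(5,s) = 30
P = 30/32 = 15/16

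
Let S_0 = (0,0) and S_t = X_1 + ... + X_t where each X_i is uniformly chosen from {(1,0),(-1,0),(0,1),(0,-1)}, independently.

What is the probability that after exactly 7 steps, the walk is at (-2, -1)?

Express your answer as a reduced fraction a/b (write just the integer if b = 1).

Let h be the number of horizontal steps (so 7-h are vertical). To end at (-2,-1) need (h-2)/2 right-steps and ((7-h)-1)/2 up-steps.
Sum over h with 2 ≤ h ≤ 6, h ≡ 0 (mod 2), 7-h ≡ 1 (mod 2):
h=2: C(7,2)·C(2,0)·C(5,2) = 21·1·10 = 210
h=4: C(7,4)·C(4,1)·C(3,1) = 35·4·3 = 420
h=6: C(7,6)·C(6,2)·C(1,0) = 7·15·1 = 105
Total favorable: 735
Total paths: 4^7 = 16384
P = 735/16384 = 735/16384

Answer: 735/16384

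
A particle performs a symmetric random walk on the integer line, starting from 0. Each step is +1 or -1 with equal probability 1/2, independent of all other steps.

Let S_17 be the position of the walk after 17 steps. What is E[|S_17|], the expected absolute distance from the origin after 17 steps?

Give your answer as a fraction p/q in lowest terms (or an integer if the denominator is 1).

S_17 takes values m ≡ 1 (mod 2) with |m| ≤ 17; P(S_17=m) = C(17,(17+m)/2)/2^17.
Total paths: 2^17 = 131072
Distribution: P(S=-17)=1/131072, P(S=-15)=17/131072, P(S=-13)=136/131072, P(S=-11)=680/131072, P(S=-9)=2380/131072, P(S=-7)=6188/131072, P(S=-5)=12376/131072, P(S=-3)=19448/131072, P(S=-1)=24310/131072, P(S=1)=24310/131072, P(S=3)=19448/131072, P(S=5)=12376/131072, P(S=7)=6188/131072, P(S=9)=2380/131072, P(S=11)=680/131072, P(S=13)=136/131072, P(S=15)=17/131072, P(S=17)=1/131072
E[|S_17|] = Σ_m |m|·P(S_17=m) = 437580/131072 = 109395/32768

Answer: 109395/32768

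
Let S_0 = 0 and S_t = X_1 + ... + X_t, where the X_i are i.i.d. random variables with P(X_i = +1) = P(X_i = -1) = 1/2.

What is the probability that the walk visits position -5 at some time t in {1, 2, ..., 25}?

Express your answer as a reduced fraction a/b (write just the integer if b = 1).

Answer: 342821/1048576

Derivation:
Count via complement. Let g(t,s) = #length-t paths at position s with S_1..S_t all ≠ -5.
g(t,s) = g(t-1,s-1) + g(t-1,s+1) for s ≠ -5; g(t,-5) = 0.
t=0: g(0,0)=1
t=1: g(1,-1)=1 g(1,1)=1
t=2: g(2,-2)=1 g(2,0)=2 g(2,2)=1
t=3: g(3,-3)=1 g(3,-1)=3 g(3,1)=3 g(3,3)=1
t=4: g(4,-4)=1 g(4,-2)=4 g(4,0)=6 g(4,2)=4 g(4,4)=1
t=5: g(5,-3)=5 g(5,-1)=10 g(5,1)=10 g(5,3)=5 g(5,5)=1
t=6: g(6,-4)=5 g(6,-2)=15 g(6,0)=20 g(6,2)=15 g(6,4)=6 g(6,6)=1
t=7: g(7,-3)=20 g(7,-1)=35 g(7,1)=35 g(7,3)=21 g(7,5)=7 g(7,7)=1
t=8: g(8,-4)=20 g(8,-2)=55 g(8,0)=70 g(8,2)=56 g(8,4)=28 g(8,6)=8 g(8,8)=1
t=9: g(9,-3)=75 g(9,-1)=125 g(9,1)=126 g(9,3)=84 g(9,5)=36 g(9,7)=9 g(9,9)=1
t=10: g(10,-4)=75 g(10,-2)=200 g(10,0)=251 g(10,2)=210 g(10,4)=120 g(10,6)=45 g(10,8)=10 g(10,10)=1
t=11: g(11,-3)=275 g(11,-1)=451 g(11,1)=461 g(11,3)=330 g(11,5)=165 g(11,7)=55 g(11,9)=11 g(11,11)=1
t=12: g(12,-4)=275 g(12,-2)=726 g(12,0)=912 g(12,2)=791 g(12,4)=495 g(12,6)=220 g(12,8)=66 g(12,10)=12 g(12,12)=1
t=13: g(13,-3)=1001 g(13,-1)=1638 g(13,1)=1703 g(13,3)=1286 g(13,5)=715 g(13,7)=286 g(13,9)=78 g(13,11)=13 g(13,13)=1
t=14: g(14,-4)=1001 g(14,-2)=2639 g(14,0)=3341 g(14,2)=2989 g(14,4)=2001 g(14,6)=1001 g(14,8)=364 g(14,10)=91 g(14,12)=14 g(14,14)=1
t=15: g(15,-3)=3640 g(15,-1)=5980 g(15,1)=6330 g(15,3)=4990 g(15,5)=3002 g(15,7)=1365 g(15,9)=455 g(15,11)=105 g(15,13)=15 g(15,15)=1
t=16: g(16,-4)=3640 g(16,-2)=9620 g(16,0)=12310 g(16,2)=11320 g(16,4)=7992 g(16,6)=4367 g(16,8)=1820 g(16,10)=560 g(16,12)=120 g(16,14)=16 g(16,16)=1
t=17: g(17,-3)=13260 g(17,-1)=21930 g(17,1)=23630 g(17,3)=19312 g(17,5)=12359 g(17,7)=6187 g(17,9)=2380 g(17,11)=680 g(17,13)=136 g(17,15)=17 g(17,17)=1
t=18: g(18,-4)=13260 g(18,-2)=35190 g(18,0)=45560 g(18,2)=42942 g(18,4)=31671 g(18,6)=18546 g(18,8)=8567 g(18,10)=3060 g(18,12)=816 g(18,14)=153 g(18,16)=18 g(18,18)=1
t=19: g(19,-3)=48450 g(19,-1)=80750 g(19,1)=88502 g(19,3)=74613 g(19,5)=50217 g(19,7)=27113 g(19,9)=11627 g(19,11)=3876 g(19,13)=969 g(19,15)=171 g(19,17)=19 g(19,19)=1
t=20: g(20,-4)=48450 g(20,-2)=129200 g(20,0)=169252 g(20,2)=163115 g(20,4)=124830 g(20,6)=77330 g(20,8)=38740 g(20,10)=15503 g(20,12)=4845 g(20,14)=1140 g(20,16)=190 g(20,18)=20 g(20,20)=1
t=21: g(21,-3)=177650 g(21,-1)=298452 g(21,1)=332367 g(21,3)=287945 g(21,5)=202160 g(21,7)=116070 g(21,9)=54243 g(21,11)=20348 g(21,13)=5985 g(21,15)=1330 g(21,17)=210 g(21,19)=21 g(21,21)=1
t=22: g(22,-4)=177650 g(22,-2)=476102 g(22,0)=630819 g(22,2)=620312 g(22,4)=490105 g(22,6)=318230 g(22,8)=170313 g(22,10)=74591 g(22,12)=26333 g(22,14)=7315 g(22,16)=1540 g(22,18)=231 g(22,20)=22 g(22,22)=1
t=23: g(23,-3)=653752 g(23,-1)=1106921 g(23,1)=1251131 g(23,3)=1110417 g(23,5)=808335 g(23,7)=488543 g(23,9)=244904 g(23,11)=100924 g(23,13)=33648 g(23,15)=8855 g(23,17)=1771 g(23,19)=253 g(23,21)=23 g(23,23)=1
t=24: g(24,-4)=653752 g(24,-2)=1760673 g(24,0)=2358052 g(24,2)=2361548 g(24,4)=1918752 g(24,6)=1296878 g(24,8)=733447 g(24,10)=345828 g(24,12)=134572 g(24,14)=42503 g(24,16)=10626 g(24,18)=2024 g(24,20)=276 g(24,22)=24 g(24,24)=1
t=25: g(25,-3)=2414425 g(25,-1)=4118725 g(25,1)=4719600 g(25,3)=4280300 g(25,5)=3215630 g(25,7)=2030325 g(25,9)=1079275 g(25,11)=480400 g(25,13)=177075 g(25,15)=53129 g(25,17)=12650 g(25,19)=2300 g(25,21)=300 g(25,23)=25 g(25,25)=1
Paths never hitting -5: Σ_s g(25,s) = 22584160
Paths hitting -5: 2^25 - 22584160 = 10970272
P = 10970272/33554432 = 342821/1048576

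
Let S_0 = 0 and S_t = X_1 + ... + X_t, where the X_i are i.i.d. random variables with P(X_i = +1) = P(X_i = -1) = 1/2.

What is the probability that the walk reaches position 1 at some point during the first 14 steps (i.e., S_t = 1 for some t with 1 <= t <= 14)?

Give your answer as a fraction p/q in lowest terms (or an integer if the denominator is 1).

Count via complement. Let g(t,s) = #length-t paths at position s with S_1..S_t all ≠ 1.
g(t,s) = g(t-1,s-1) + g(t-1,s+1) for s ≠ 1; g(t,1) = 0.
t=0: g(0,0)=1
t=1: g(1,-1)=1
t=2: g(2,-2)=1 g(2,0)=1
t=3: g(3,-3)=1 g(3,-1)=2
t=4: g(4,-4)=1 g(4,-2)=3 g(4,0)=2
t=5: g(5,-5)=1 g(5,-3)=4 g(5,-1)=5
t=6: g(6,-6)=1 g(6,-4)=5 g(6,-2)=9 g(6,0)=5
t=7: g(7,-7)=1 g(7,-5)=6 g(7,-3)=14 g(7,-1)=14
t=8: g(8,-8)=1 g(8,-6)=7 g(8,-4)=20 g(8,-2)=28 g(8,0)=14
t=9: g(9,-9)=1 g(9,-7)=8 g(9,-5)=27 g(9,-3)=48 g(9,-1)=42
t=10: g(10,-10)=1 g(10,-8)=9 g(10,-6)=35 g(10,-4)=75 g(10,-2)=90 g(10,0)=42
t=11: g(11,-11)=1 g(11,-9)=10 g(11,-7)=44 g(11,-5)=110 g(11,-3)=165 g(11,-1)=132
t=12: g(12,-12)=1 g(12,-10)=11 g(12,-8)=54 g(12,-6)=154 g(12,-4)=275 g(12,-2)=297 g(12,0)=132
t=13: g(13,-13)=1 g(13,-11)=12 g(13,-9)=65 g(13,-7)=208 g(13,-5)=429 g(13,-3)=572 g(13,-1)=429
t=14: g(14,-14)=1 g(14,-12)=13 g(14,-10)=77 g(14,-8)=273 g(14,-6)=637 g(14,-4)=1001 g(14,-2)=1001 g(14,0)=429
Paths never hitting 1: Σ_s g(14,s) = 3432
Paths hitting 1: 2^14 - 3432 = 12952
P = 12952/16384 = 1619/2048

Answer: 1619/2048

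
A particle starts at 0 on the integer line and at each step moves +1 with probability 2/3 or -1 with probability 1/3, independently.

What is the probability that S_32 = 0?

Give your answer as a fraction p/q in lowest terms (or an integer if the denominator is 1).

To be at 0 after 32 steps: need exactly 16 steps of +1 and 16 of -1.
Number of such sequences: C(32,16) = 601080390
Each has probability (2/3)^16 · (1/3)^16 = 65536/1853020188851841
P = 601080390 · 65536/1853020188851841 = 4376933826560/205891132094649

Answer: 4376933826560/205891132094649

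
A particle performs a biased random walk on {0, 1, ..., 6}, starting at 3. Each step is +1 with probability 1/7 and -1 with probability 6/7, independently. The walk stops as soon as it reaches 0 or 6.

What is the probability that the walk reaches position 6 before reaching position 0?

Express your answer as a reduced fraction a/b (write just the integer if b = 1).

Biased walk: p = 1/7, q = 6/7, r = q/p = 6
Gambler's ruin: P(hit 6 before 0 | start at 3) = (1 - r^a)/(1 - r^N)
r^3 = 216; r^6 = 46656
P = (1 - 216) / (1 - 46656) = -215 / -46655 = 1/217

Answer: 1/217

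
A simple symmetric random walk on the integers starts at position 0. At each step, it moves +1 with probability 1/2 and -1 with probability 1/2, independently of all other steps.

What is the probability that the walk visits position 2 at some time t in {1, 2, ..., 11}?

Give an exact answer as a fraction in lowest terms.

Answer: 281/512

Derivation:
Count via complement. Let g(t,s) = #length-t paths at position s with S_1..S_t all ≠ 2.
g(t,s) = g(t-1,s-1) + g(t-1,s+1) for s ≠ 2; g(t,2) = 0.
t=0: g(0,0)=1
t=1: g(1,-1)=1 g(1,1)=1
t=2: g(2,-2)=1 g(2,0)=2
t=3: g(3,-3)=1 g(3,-1)=3 g(3,1)=2
t=4: g(4,-4)=1 g(4,-2)=4 g(4,0)=5
t=5: g(5,-5)=1 g(5,-3)=5 g(5,-1)=9 g(5,1)=5
t=6: g(6,-6)=1 g(6,-4)=6 g(6,-2)=14 g(6,0)=14
t=7: g(7,-7)=1 g(7,-5)=7 g(7,-3)=20 g(7,-1)=28 g(7,1)=14
t=8: g(8,-8)=1 g(8,-6)=8 g(8,-4)=27 g(8,-2)=48 g(8,0)=42
t=9: g(9,-9)=1 g(9,-7)=9 g(9,-5)=35 g(9,-3)=75 g(9,-1)=90 g(9,1)=42
t=10: g(10,-10)=1 g(10,-8)=10 g(10,-6)=44 g(10,-4)=110 g(10,-2)=165 g(10,0)=132
t=11: g(11,-11)=1 g(11,-9)=11 g(11,-7)=54 g(11,-5)=154 g(11,-3)=275 g(11,-1)=297 g(11,1)=132
Paths never hitting 2: Σ_s g(11,s) = 924
Paths hitting 2: 2^11 - 924 = 1124
P = 1124/2048 = 281/512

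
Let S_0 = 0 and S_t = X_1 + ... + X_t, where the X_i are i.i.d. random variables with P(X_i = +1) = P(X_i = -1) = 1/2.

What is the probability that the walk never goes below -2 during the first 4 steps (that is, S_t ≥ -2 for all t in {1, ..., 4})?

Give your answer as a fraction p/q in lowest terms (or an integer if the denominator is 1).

Answer: 7/8

Derivation:
Let f(t,s) = #length-t paths at position s with S_1..S_t all ≥ -2.
f(t,s) = f(t-1,s-1) + f(t-1,s+1) for s ≥ -2; f(t,s) = 0 for s < -2.
t=0: f(0,0)=1
t=1: f(1,-1)=1 f(1,1)=1
t=2: f(2,-2)=1 f(2,0)=2 f(2,2)=1
t=3: f(3,-1)=3 f(3,1)=3 f(3,3)=1
t=4: f(4,-2)=3 f(4,0)=6 f(4,2)=4 f(4,4)=1
Σ_s f(4,s) = 14
P = 14/16 = 7/8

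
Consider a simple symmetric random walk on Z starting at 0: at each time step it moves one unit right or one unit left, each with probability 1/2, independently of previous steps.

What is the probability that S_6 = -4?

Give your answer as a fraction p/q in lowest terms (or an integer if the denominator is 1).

To reach position -4 after 6 steps: need 1 step of +1 and 5 of -1.
Favorable paths: C(6,1) = 6
Total paths: 2^6 = 64
P = 6/64 = 3/32

Answer: 3/32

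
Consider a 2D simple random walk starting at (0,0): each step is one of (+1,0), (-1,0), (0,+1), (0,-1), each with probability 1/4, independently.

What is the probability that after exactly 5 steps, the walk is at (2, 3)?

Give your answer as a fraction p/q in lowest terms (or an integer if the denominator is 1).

Let h be the number of horizontal steps (so 5-h are vertical). To end at (2,3) need (h+2)/2 right-steps and ((5-h)+3)/2 up-steps.
Sum over h with 2 ≤ h ≤ 2, h ≡ 0 (mod 2), 5-h ≡ 1 (mod 2):
h=2: C(5,2)·C(2,2)·C(3,3) = 10·1·1 = 10
Total favorable: 10
Total paths: 4^5 = 1024
P = 10/1024 = 5/512

Answer: 5/512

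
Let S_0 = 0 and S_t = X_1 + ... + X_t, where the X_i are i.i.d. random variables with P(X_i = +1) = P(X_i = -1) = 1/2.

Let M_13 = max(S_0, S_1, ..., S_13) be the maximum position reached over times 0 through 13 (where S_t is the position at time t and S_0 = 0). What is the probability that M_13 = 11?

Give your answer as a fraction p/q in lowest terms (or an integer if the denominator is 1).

Answer: 13/8192

Derivation:
Let M_13 = max(S_0,...,S_13). Use the reflection principle: for j ≥ 1, #{paths with M_13 ≥ j} = #{S_13 ≥ j} + #{S_13 ≥ j+1}.
By reflection, #{M_13 ≥ 11} = #{S_13 ≥ 11} + #{S_13 ≥ 12} = 14 + 1 = 15.
#{M_13 ≥ 12} = #{S_13 ≥ 12} + #{S_13 ≥ 13} = 1 + 1 = 2.
#{M_13 = 11} = 15 - 2 = 13.
P(M_13 = 11) = 13/8192 = 13/8192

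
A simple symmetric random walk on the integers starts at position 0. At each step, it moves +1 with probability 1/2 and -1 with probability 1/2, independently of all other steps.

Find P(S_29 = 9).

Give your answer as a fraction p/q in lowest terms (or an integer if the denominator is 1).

To reach position 9 after 29 steps: need 19 steps of +1 and 10 of -1.
Favorable paths: C(29,19) = 20030010
Total paths: 2^29 = 536870912
P = 20030010/536870912 = 10015005/268435456

Answer: 10015005/268435456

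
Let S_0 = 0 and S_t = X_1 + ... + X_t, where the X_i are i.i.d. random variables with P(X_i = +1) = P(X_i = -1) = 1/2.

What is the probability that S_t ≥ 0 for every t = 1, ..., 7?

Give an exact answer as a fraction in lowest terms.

Let f(t,s) = #length-t paths at position s with S_1..S_t all ≥ 0.
f(t,s) = f(t-1,s-1) + f(t-1,s+1) for s ≥ 0; f(t,s) = 0 for s < 0.
t=0: f(0,0)=1
t=1: f(1,1)=1
t=2: f(2,0)=1 f(2,2)=1
t=3: f(3,1)=2 f(3,3)=1
t=4: f(4,0)=2 f(4,2)=3 f(4,4)=1
t=5: f(5,1)=5 f(5,3)=4 f(5,5)=1
t=6: f(6,0)=5 f(6,2)=9 f(6,4)=5 f(6,6)=1
t=7: f(7,1)=14 f(7,3)=14 f(7,5)=6 f(7,7)=1
Σ_s f(7,s) = 35
P = 35/128 = 35/128

Answer: 35/128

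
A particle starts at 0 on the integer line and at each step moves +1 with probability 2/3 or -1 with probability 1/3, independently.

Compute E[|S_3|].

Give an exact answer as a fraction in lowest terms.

Answer: 5/3

Derivation:
S_3 takes values m ≡ 1 (mod 2) with |m| ≤ 3; P(S_3=m) = C(3,(3+m)/2) · (2/3)^((3+m)/2) · (1/3)^((3-m)/2).
Distribution: P(S=-3)=1/27, P(S=-1)=2/9, P(S=1)=4/9, P(S=3)=8/27
E[|S_3|] = Σ_m |m|·P(S_3=m) = 5/3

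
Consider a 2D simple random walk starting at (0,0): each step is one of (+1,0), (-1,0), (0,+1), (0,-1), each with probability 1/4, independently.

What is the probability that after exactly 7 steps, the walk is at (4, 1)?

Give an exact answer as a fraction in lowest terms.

Answer: 147/16384

Derivation:
Let h be the number of horizontal steps (so 7-h are vertical). To end at (4,1) need (h+4)/2 right-steps and ((7-h)+1)/2 up-steps.
Sum over h with 4 ≤ h ≤ 6, h ≡ 0 (mod 2), 7-h ≡ 1 (mod 2):
h=4: C(7,4)·C(4,4)·C(3,2) = 35·1·3 = 105
h=6: C(7,6)·C(6,5)·C(1,1) = 7·6·1 = 42
Total favorable: 147
Total paths: 4^7 = 16384
P = 147/16384 = 147/16384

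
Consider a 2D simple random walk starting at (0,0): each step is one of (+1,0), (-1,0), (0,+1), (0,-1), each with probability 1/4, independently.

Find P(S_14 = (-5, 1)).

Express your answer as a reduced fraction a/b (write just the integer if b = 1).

Answer: 1002001/134217728

Derivation:
Let h be the number of horizontal steps (so 14-h are vertical). To end at (-5,1) need (h-5)/2 right-steps and ((14-h)+1)/2 up-steps.
Sum over h with 5 ≤ h ≤ 13, h ≡ 1 (mod 2), 14-h ≡ 1 (mod 2):
h=5: C(14,5)·C(5,0)·C(9,5) = 2002·1·126 = 252252
h=7: C(14,7)·C(7,1)·C(7,4) = 3432·7·35 = 840840
h=9: C(14,9)·C(9,2)·C(5,3) = 2002·36·10 = 720720
h=11: C(14,11)·C(11,3)·C(3,2) = 364·165·3 = 180180
h=13: C(14,13)·C(13,4)·C(1,1) = 14·715·1 = 10010
Total favorable: 2004002
Total paths: 4^14 = 268435456
P = 2004002/268435456 = 1002001/134217728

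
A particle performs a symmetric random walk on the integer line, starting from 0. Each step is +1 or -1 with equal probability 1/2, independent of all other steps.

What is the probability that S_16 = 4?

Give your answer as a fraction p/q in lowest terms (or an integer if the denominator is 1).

To reach position 4 after 16 steps: need 10 steps of +1 and 6 of -1.
Favorable paths: C(16,10) = 8008
Total paths: 2^16 = 65536
P = 8008/65536 = 1001/8192

Answer: 1001/8192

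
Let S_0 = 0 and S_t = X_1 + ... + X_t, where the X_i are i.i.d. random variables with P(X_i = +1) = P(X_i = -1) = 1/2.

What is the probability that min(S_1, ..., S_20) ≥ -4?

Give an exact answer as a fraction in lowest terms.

Let f(t,s) = #length-t paths at position s with S_1..S_t all ≥ -4.
f(t,s) = f(t-1,s-1) + f(t-1,s+1) for s ≥ -4; f(t,s) = 0 for s < -4.
t=0: f(0,0)=1
t=1: f(1,-1)=1 f(1,1)=1
t=2: f(2,-2)=1 f(2,0)=2 f(2,2)=1
t=3: f(3,-3)=1 f(3,-1)=3 f(3,1)=3 f(3,3)=1
t=4: f(4,-4)=1 f(4,-2)=4 f(4,0)=6 f(4,2)=4 f(4,4)=1
t=5: f(5,-3)=5 f(5,-1)=10 f(5,1)=10 f(5,3)=5 f(5,5)=1
t=6: f(6,-4)=5 f(6,-2)=15 f(6,0)=20 f(6,2)=15 f(6,4)=6 f(6,6)=1
t=7: f(7,-3)=20 f(7,-1)=35 f(7,1)=35 f(7,3)=21 f(7,5)=7 f(7,7)=1
t=8: f(8,-4)=20 f(8,-2)=55 f(8,0)=70 f(8,2)=56 f(8,4)=28 f(8,6)=8 f(8,8)=1
t=9: f(9,-3)=75 f(9,-1)=125 f(9,1)=126 f(9,3)=84 f(9,5)=36 f(9,7)=9 f(9,9)=1
t=10: f(10,-4)=75 f(10,-2)=200 f(10,0)=251 f(10,2)=210 f(10,4)=120 f(10,6)=45 f(10,8)=10 f(10,10)=1
t=11: f(11,-3)=275 f(11,-1)=451 f(11,1)=461 f(11,3)=330 f(11,5)=165 f(11,7)=55 f(11,9)=11 f(11,11)=1
t=12: f(12,-4)=275 f(12,-2)=726 f(12,0)=912 f(12,2)=791 f(12,4)=495 f(12,6)=220 f(12,8)=66 f(12,10)=12 f(12,12)=1
t=13: f(13,-3)=1001 f(13,-1)=1638 f(13,1)=1703 f(13,3)=1286 f(13,5)=715 f(13,7)=286 f(13,9)=78 f(13,11)=13 f(13,13)=1
t=14: f(14,-4)=1001 f(14,-2)=2639 f(14,0)=3341 f(14,2)=2989 f(14,4)=2001 f(14,6)=1001 f(14,8)=364 f(14,10)=91 f(14,12)=14 f(14,14)=1
t=15: f(15,-3)=3640 f(15,-1)=5980 f(15,1)=6330 f(15,3)=4990 f(15,5)=3002 f(15,7)=1365 f(15,9)=455 f(15,11)=105 f(15,13)=15 f(15,15)=1
t=16: f(16,-4)=3640 f(16,-2)=9620 f(16,0)=12310 f(16,2)=11320 f(16,4)=7992 f(16,6)=4367 f(16,8)=1820 f(16,10)=560 f(16,12)=120 f(16,14)=16 f(16,16)=1
t=17: f(17,-3)=13260 f(17,-1)=21930 f(17,1)=23630 f(17,3)=19312 f(17,5)=12359 f(17,7)=6187 f(17,9)=2380 f(17,11)=680 f(17,13)=136 f(17,15)=17 f(17,17)=1
t=18: f(18,-4)=13260 f(18,-2)=35190 f(18,0)=45560 f(18,2)=42942 f(18,4)=31671 f(18,6)=18546 f(18,8)=8567 f(18,10)=3060 f(18,12)=816 f(18,14)=153 f(18,16)=18 f(18,18)=1
t=19: f(19,-3)=48450 f(19,-1)=80750 f(19,1)=88502 f(19,3)=74613 f(19,5)=50217 f(19,7)=27113 f(19,9)=11627 f(19,11)=3876 f(19,13)=969 f(19,15)=171 f(19,17)=19 f(19,19)=1
t=20: f(20,-4)=48450 f(20,-2)=129200 f(20,0)=169252 f(20,2)=163115 f(20,4)=124830 f(20,6)=77330 f(20,8)=38740 f(20,10)=15503 f(20,12)=4845 f(20,14)=1140 f(20,16)=190 f(20,18)=20 f(20,20)=1
Σ_s f(20,s) = 772616
P = 772616/1048576 = 96577/131072

Answer: 96577/131072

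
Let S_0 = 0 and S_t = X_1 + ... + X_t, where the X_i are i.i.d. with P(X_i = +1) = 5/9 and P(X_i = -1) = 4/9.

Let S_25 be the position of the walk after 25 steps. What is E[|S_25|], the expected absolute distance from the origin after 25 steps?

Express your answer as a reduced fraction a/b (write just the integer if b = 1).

Answer: 367985409756062960883025/79766443076872509863361

Derivation:
S_25 takes values m ≡ 1 (mod 2) with |m| ≤ 25; P(S_25=m) = C(25,(25+m)/2) · (5/9)^((25+m)/2) · (4/9)^((25-m)/2).
Distribution: P(S=-25)=1125899906842624/717897987691852588770249, P(S=-23)=35184372088832000/717897987691852588770249, P(S=-21)=175921860444160000/239299329230617529590083, P(S=-19)=5057753487769600000/717897987691852588770249, P(S=-17)=34772055228416000000/717897987691852588770249, P(S=-15)=60851096649728000000/239299329230617529590083, P(S=-13)=760638708121600000000/717897987691852588770249, P(S=-11)=2580738473984000000000/717897987691852588770249, P(S=-9)=806480773120000000000/79766443076872509863361, P(S=-7)=17137716428800000000000/717897987691852588770249, P(S=-5)=34275432857600000000000/717897987691852588770249, P(S=-3)=19474677760000000000000/239299329230617529590083, P(S=-1)=85201715200000000000000/717897987691852588770249, P(S=1)=106502144000000000000000/717897987691852588770249, P(S=3)=38036480000000000000000/239299329230617529590083, P(S=5)=104600320000000000000000/717897987691852588770249, P(S=7)=81719000000000000000000/717897987691852588770249, P(S=9)=6008750000000000000000/79766443076872509863361, P(S=11)=30043750000000000000000/717897987691852588770249, P(S=13)=13835937500000000000000/717897987691852588770249, P(S=15)=1729492187500000000000/239299329230617529590083, P(S=17)=1544189453125000000000/717897987691852588770249, P(S=19)=350952148437500000000/717897987691852588770249, P(S=21)=19073486328125000000/239299329230617529590083, P(S=23)=5960464477539062500/717897987691852588770249, P(S=25)=298023223876953125/717897987691852588770249
E[|S_25|] = Σ_m |m|·P(S_25=m) = 367985409756062960883025/79766443076872509863361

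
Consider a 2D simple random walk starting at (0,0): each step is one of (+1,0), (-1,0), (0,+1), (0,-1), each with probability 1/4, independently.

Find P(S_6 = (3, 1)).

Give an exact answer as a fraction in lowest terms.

Answer: 45/2048

Derivation:
Let h be the number of horizontal steps (so 6-h are vertical). To end at (3,1) need (h+3)/2 right-steps and ((6-h)+1)/2 up-steps.
Sum over h with 3 ≤ h ≤ 5, h ≡ 1 (mod 2), 6-h ≡ 1 (mod 2):
h=3: C(6,3)·C(3,3)·C(3,2) = 20·1·3 = 60
h=5: C(6,5)·C(5,4)·C(1,1) = 6·5·1 = 30
Total favorable: 90
Total paths: 4^6 = 4096
P = 90/4096 = 45/2048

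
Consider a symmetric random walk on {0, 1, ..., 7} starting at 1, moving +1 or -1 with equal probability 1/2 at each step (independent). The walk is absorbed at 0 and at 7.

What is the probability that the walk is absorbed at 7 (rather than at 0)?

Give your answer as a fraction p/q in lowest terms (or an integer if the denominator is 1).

Answer: 1/7

Derivation:
Symmetric walk (p = 1/2): the harmonic-function argument gives P(hit 7 before 0 | start at 1) = a/N.
P = 1/7 = 1/7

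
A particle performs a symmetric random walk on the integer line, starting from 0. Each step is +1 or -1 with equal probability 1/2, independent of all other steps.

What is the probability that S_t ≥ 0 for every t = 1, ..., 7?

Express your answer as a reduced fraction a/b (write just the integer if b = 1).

Answer: 35/128

Derivation:
Let f(t,s) = #length-t paths at position s with S_1..S_t all ≥ 0.
f(t,s) = f(t-1,s-1) + f(t-1,s+1) for s ≥ 0; f(t,s) = 0 for s < 0.
t=0: f(0,0)=1
t=1: f(1,1)=1
t=2: f(2,0)=1 f(2,2)=1
t=3: f(3,1)=2 f(3,3)=1
t=4: f(4,0)=2 f(4,2)=3 f(4,4)=1
t=5: f(5,1)=5 f(5,3)=4 f(5,5)=1
t=6: f(6,0)=5 f(6,2)=9 f(6,4)=5 f(6,6)=1
t=7: f(7,1)=14 f(7,3)=14 f(7,5)=6 f(7,7)=1
Σ_s f(7,s) = 35
P = 35/128 = 35/128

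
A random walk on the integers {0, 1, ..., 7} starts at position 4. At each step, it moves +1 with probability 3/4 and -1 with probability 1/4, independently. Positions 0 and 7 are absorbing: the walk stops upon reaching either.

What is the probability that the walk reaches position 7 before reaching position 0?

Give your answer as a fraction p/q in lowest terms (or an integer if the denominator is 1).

Biased walk: p = 3/4, q = 1/4, r = q/p = 1/3
Gambler's ruin: P(hit 7 before 0 | start at 4) = (1 - r^a)/(1 - r^N)
r^4 = 1/81; r^7 = 1/2187
P = (1 - 1/81) / (1 - 1/2187) = 80/81 / 2186/2187 = 1080/1093

Answer: 1080/1093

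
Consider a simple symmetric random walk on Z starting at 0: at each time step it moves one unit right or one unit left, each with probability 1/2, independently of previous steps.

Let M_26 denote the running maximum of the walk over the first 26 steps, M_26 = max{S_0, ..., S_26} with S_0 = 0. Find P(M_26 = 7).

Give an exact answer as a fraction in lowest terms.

Let M_26 = max(S_0,...,S_26). Use the reflection principle: for j ≥ 1, #{paths with M_26 ≥ j} = #{S_26 ≥ j} + #{S_26 ≥ j+1}.
By reflection, #{M_26 ≥ 7} = #{S_26 ≥ 7} + #{S_26 ≥ 8} = 5658537 + 5658537 = 11317074.
#{M_26 ≥ 8} = #{S_26 ≥ 8} + #{S_26 ≥ 9} = 5658537 + 2533987 = 8192524.
#{M_26 = 7} = 11317074 - 8192524 = 3124550.
P(M_26 = 7) = 3124550/67108864 = 1562275/33554432

Answer: 1562275/33554432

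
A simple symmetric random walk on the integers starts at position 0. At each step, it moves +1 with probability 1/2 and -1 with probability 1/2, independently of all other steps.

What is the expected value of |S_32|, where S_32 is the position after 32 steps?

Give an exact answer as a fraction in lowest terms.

S_32 takes values m ≡ 0 (mod 2) with |m| ≤ 32; P(S_32=m) = C(32,(32+m)/2)/2^32.
Total paths: 2^32 = 4294967296
Distribution: P(S=-32)=1/4294967296, P(S=-30)=32/4294967296, P(S=-28)=496/4294967296, P(S=-26)=4960/4294967296, P(S=-24)=35960/4294967296, P(S=-22)=201376/4294967296, P(S=-20)=906192/4294967296, P(S=-18)=3365856/4294967296, P(S=-16)=10518300/4294967296, P(S=-14)=28048800/4294967296, P(S=-12)=64512240/4294967296, P(S=-10)=129024480/4294967296, P(S=-8)=225792840/4294967296, P(S=-6)=347373600/4294967296, P(S=-4)=471435600/4294967296, P(S=-2)=565722720/4294967296, P(S=0)=601080390/4294967296, P(S=2)=565722720/4294967296, P(S=4)=471435600/4294967296, P(S=6)=347373600/4294967296, P(S=8)=225792840/4294967296, P(S=10)=129024480/4294967296, P(S=12)=64512240/4294967296, P(S=14)=28048800/4294967296, P(S=16)=10518300/4294967296, P(S=18)=3365856/4294967296, P(S=20)=906192/4294967296, P(S=22)=201376/4294967296, P(S=24)=35960/4294967296, P(S=26)=4960/4294967296, P(S=28)=496/4294967296, P(S=30)=32/4294967296, P(S=32)=1/4294967296
E[|S_32|] = Σ_m |m|·P(S_32=m) = 19234572480/4294967296 = 300540195/67108864

Answer: 300540195/67108864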